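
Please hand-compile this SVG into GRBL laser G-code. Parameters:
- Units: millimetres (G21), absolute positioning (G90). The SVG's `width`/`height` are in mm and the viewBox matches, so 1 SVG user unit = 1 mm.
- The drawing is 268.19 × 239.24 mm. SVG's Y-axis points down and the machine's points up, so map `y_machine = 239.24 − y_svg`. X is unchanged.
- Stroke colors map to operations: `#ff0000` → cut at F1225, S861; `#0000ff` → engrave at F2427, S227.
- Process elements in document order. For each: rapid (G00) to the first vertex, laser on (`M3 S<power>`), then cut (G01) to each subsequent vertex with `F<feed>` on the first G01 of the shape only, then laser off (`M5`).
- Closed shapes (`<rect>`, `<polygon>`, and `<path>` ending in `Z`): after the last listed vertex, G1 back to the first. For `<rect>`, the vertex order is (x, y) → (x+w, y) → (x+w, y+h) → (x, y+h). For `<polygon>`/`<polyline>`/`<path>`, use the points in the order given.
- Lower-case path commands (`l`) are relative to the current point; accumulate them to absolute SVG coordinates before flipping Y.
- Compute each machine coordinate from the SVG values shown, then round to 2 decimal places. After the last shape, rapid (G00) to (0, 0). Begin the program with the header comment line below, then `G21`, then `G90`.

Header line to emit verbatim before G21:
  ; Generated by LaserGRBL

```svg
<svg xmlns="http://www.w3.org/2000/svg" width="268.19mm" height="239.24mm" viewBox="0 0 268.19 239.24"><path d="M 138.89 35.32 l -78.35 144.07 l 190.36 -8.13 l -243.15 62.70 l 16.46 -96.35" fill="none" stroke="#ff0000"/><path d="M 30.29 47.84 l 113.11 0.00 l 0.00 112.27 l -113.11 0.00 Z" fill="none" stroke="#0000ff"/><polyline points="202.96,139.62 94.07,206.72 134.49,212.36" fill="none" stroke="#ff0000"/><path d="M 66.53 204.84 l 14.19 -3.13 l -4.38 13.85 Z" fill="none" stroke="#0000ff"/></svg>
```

; Generated by LaserGRBL
G21
G90
G00 X138.89 Y203.92
M3 S861
G01 X60.54 Y59.85 F1225
G01 X250.90 Y67.98
G01 X7.75 Y5.28
G01 X24.21 Y101.63
M5
G00 X30.29 Y191.40
M3 S227
G01 X143.40 Y191.40 F2427
G01 X143.40 Y79.13
G01 X30.29 Y79.13
G01 X30.29 Y191.40
M5
G00 X202.96 Y99.62
M3 S861
G01 X94.07 Y32.52 F1225
G01 X134.49 Y26.88
M5
G00 X66.53 Y34.40
M3 S227
G01 X80.72 Y37.53 F2427
G01 X76.34 Y23.68
G01 X66.53 Y34.40
M5
G00 X0.00 Y0.00

viewBox `0 0 268.19 239.24` with mm width/height → 1 unit = 1 mm. Flip: y_m = 239.24 − y_svg.

**Shape 1** — `<path>` open polyline, stroke `#ff0000` → cut (S861, F1225). Machine vertices: (138.89,203.92) → (60.54,59.85) → (250.90,67.98) → (7.75,5.28) → (24.21,101.63). Open path.

**Shape 2** — `<path>` rectangle, stroke `#0000ff` → engrave (S227, F2427). Machine vertices: (30.29,191.40) → (143.40,191.40) → (143.40,79.13) → (30.29,79.13) → (30.29,191.40). Closed: final G1 returns to the first vertex.

**Shape 3** — `<polyline>` open polyline, stroke `#ff0000` → cut (S861, F1225). Machine vertices: (202.96,99.62) → (94.07,32.52) → (134.49,26.88). Open path.

**Shape 4** — `<path>` regular polygon, stroke `#0000ff` → engrave (S227, F2427). Machine vertices: (66.53,34.40) → (80.72,37.53) → (76.34,23.68) → (66.53,34.40). Closed: final G1 returns to the first vertex.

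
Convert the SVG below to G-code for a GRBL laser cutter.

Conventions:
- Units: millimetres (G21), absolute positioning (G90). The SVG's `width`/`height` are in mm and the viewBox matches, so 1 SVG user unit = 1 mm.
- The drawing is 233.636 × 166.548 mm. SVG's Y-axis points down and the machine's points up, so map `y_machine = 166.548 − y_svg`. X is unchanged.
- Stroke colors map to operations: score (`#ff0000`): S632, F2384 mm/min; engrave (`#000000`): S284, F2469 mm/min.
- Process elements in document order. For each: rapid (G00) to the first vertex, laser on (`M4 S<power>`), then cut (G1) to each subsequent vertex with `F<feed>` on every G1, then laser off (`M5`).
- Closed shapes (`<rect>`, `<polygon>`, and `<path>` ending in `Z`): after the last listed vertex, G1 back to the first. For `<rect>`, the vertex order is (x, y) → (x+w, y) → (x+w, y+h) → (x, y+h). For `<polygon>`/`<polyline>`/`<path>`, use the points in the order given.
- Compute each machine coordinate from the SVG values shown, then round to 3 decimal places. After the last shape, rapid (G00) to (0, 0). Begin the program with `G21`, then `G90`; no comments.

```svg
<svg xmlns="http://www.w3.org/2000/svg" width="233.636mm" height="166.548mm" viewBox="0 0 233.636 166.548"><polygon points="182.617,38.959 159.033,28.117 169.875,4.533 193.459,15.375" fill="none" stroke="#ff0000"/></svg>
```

Since the viewBox matches the mm dimensions, user units are millimetres directly. The only transform is the Y-flip y_m = 166.548 − y_svg.

Shape 1 is a regular polygon drawn with `<polygon>`. Its stroke #ff0000 means score at S632, F2384. After flipping Y the toolpath is (182.617,127.589) → (159.033,138.431) → (169.875,162.015) → (193.459,151.173) → (182.617,127.589), returning to the start.

G21
G90
G00 X182.617 Y127.589
M4 S632
G1 X159.033 Y138.431 F2384
G1 X169.875 Y162.015 F2384
G1 X193.459 Y151.173 F2384
G1 X182.617 Y127.589 F2384
M5
G00 X0.000 Y0.000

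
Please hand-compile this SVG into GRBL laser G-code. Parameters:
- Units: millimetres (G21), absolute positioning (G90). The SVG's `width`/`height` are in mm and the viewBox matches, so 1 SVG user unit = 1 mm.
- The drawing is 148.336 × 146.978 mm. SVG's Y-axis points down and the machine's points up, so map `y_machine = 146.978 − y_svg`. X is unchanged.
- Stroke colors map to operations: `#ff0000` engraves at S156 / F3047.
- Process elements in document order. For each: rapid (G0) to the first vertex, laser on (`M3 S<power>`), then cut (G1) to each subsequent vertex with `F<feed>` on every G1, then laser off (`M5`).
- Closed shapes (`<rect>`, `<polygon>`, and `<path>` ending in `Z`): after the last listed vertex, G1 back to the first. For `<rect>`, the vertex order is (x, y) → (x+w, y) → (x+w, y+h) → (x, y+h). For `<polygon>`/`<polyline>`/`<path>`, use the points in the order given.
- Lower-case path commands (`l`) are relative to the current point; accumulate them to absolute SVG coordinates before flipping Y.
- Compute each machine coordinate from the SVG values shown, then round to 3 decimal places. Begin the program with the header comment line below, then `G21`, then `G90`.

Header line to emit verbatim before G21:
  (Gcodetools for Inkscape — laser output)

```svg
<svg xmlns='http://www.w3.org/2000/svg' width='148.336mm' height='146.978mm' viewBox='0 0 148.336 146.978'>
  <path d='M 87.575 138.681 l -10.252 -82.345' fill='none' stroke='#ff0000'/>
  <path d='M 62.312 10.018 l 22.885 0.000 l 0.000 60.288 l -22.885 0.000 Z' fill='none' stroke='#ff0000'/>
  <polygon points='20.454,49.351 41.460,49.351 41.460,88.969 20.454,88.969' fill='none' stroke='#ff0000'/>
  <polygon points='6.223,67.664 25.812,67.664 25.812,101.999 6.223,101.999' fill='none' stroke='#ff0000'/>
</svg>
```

(Gcodetools for Inkscape — laser output)
G21
G90
G0 X87.575 Y8.297
M3 S156
G1 X77.323 Y90.642 F3047
M5
G0 X62.312 Y136.960
M3 S156
G1 X85.197 Y136.960 F3047
G1 X85.197 Y76.672 F3047
G1 X62.312 Y76.672 F3047
G1 X62.312 Y136.960 F3047
M5
G0 X20.454 Y97.627
M3 S156
G1 X41.460 Y97.627 F3047
G1 X41.460 Y58.009 F3047
G1 X20.454 Y58.009 F3047
G1 X20.454 Y97.627 F3047
M5
G0 X6.223 Y79.314
M3 S156
G1 X25.812 Y79.314 F3047
G1 X25.812 Y44.979 F3047
G1 X6.223 Y44.979 F3047
G1 X6.223 Y79.314 F3047
M5

1 u = 1 mm; y_m = 146.978 − y.

[1] `<path>` line segment, #ff0000→engrave S156 F3047: (87.575,8.297) → (77.323,90.642)

[2] `<path>` rectangle, #ff0000→engrave S156 F3047: (62.312,136.960) → (85.197,136.960) → (85.197,76.672) → (62.312,76.672) → (62.312,136.960) (closed)

[3] `<polygon>` rectangle, #ff0000→engrave S156 F3047: (20.454,97.627) → (41.460,97.627) → (41.460,58.009) → (20.454,58.009) → (20.454,97.627) (closed)

[4] `<polygon>` rectangle, #ff0000→engrave S156 F3047: (6.223,79.314) → (25.812,79.314) → (25.812,44.979) → (6.223,44.979) → (6.223,79.314) (closed)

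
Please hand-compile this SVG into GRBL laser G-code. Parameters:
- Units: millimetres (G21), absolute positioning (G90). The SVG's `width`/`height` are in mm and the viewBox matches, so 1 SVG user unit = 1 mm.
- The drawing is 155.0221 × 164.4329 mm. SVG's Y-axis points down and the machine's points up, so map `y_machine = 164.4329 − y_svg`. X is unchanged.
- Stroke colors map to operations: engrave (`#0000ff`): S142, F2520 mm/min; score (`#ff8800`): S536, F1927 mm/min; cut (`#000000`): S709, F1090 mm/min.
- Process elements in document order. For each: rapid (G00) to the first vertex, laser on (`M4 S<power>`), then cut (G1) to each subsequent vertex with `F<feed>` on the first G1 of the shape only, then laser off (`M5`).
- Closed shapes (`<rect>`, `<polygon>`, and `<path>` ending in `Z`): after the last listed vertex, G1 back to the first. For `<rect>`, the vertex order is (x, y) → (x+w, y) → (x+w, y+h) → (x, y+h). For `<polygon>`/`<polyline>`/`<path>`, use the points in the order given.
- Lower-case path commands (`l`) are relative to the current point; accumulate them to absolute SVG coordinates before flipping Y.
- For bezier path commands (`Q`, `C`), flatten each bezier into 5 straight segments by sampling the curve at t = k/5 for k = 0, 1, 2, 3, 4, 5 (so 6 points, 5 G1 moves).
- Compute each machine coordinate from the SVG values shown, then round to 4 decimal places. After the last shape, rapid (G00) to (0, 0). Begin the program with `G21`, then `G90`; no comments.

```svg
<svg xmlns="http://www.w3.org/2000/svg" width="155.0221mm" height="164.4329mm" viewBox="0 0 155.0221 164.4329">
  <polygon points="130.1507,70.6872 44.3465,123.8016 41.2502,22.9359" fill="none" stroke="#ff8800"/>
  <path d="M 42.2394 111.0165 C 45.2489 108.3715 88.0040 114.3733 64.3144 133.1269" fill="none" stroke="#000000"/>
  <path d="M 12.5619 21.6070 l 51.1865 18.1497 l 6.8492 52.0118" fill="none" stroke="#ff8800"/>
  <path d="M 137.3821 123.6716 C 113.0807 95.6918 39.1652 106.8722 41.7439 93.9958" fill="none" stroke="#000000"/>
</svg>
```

viewBox `0 0 155.0221 164.4329` with mm width/height → 1 unit = 1 mm. Flip: y_m = 164.4329 − y_svg.

**Shape 1** — `<polygon>` regular polygon, stroke `#ff8800` → score (S536, F1927). Machine vertices: (130.1507,93.7457) → (44.3465,40.6313) → (41.2502,141.4970) → (130.1507,93.7457). Closed: final G1 returns to the first vertex.

**Shape 2** — `<path>` cubic bezier, stroke `#000000` → cut (S709, F1090). Control points (SVG): P0=(42.2394,111.0165), P1=(45.2489,108.3715), P2=(88.0040,114.3733), P3=(64.3144,133.1269); sampled at t=k/5. Machine vertices: (42.2394,53.4164) → (47.9650,53.9329) → (58.1325,52.1772) → (67.6446,47.9522) → (71.4043,41.0608) → (64.3144,31.3060). Open path.

**Shape 3** — `<path>` open polyline, stroke `#ff8800` → score (S536, F1927). Machine vertices: (12.5619,142.8259) → (63.7484,124.6762) → (70.5976,72.6644). Open path.

**Shape 4** — `<path>` cubic bezier, stroke `#000000` → cut (S709, F1090). Control points (SVG): P0=(137.3821,123.6716), P1=(113.0807,95.6918), P2=(39.1652,106.8722), P3=(41.7439,93.9958); sampled at t=k/5. Machine vertices: (137.3821,40.7613) → (117.8564,53.3557) → (92.4766,59.5861) → (67.2957,62.4868) → (48.3671,65.0923) → (41.7439,70.4371). Open path.

G21
G90
G00 X130.1507 Y93.7457
M4 S536
G1 X44.3465 Y40.6313 F1927
G1 X41.2502 Y141.4970
G1 X130.1507 Y93.7457
M5
G00 X42.2394 Y53.4164
M4 S709
G1 X47.9650 Y53.9329 F1090
G1 X58.1325 Y52.1772
G1 X67.6446 Y47.9522
G1 X71.4043 Y41.0608
G1 X64.3144 Y31.3060
M5
G00 X12.5619 Y142.8259
M4 S536
G1 X63.7484 Y124.6762 F1927
G1 X70.5976 Y72.6644
M5
G00 X137.3821 Y40.7613
M4 S709
G1 X117.8564 Y53.3557 F1090
G1 X92.4766 Y59.5861
G1 X67.2957 Y62.4868
G1 X48.3671 Y65.0923
G1 X41.7439 Y70.4371
M5
G00 X0.0000 Y0.0000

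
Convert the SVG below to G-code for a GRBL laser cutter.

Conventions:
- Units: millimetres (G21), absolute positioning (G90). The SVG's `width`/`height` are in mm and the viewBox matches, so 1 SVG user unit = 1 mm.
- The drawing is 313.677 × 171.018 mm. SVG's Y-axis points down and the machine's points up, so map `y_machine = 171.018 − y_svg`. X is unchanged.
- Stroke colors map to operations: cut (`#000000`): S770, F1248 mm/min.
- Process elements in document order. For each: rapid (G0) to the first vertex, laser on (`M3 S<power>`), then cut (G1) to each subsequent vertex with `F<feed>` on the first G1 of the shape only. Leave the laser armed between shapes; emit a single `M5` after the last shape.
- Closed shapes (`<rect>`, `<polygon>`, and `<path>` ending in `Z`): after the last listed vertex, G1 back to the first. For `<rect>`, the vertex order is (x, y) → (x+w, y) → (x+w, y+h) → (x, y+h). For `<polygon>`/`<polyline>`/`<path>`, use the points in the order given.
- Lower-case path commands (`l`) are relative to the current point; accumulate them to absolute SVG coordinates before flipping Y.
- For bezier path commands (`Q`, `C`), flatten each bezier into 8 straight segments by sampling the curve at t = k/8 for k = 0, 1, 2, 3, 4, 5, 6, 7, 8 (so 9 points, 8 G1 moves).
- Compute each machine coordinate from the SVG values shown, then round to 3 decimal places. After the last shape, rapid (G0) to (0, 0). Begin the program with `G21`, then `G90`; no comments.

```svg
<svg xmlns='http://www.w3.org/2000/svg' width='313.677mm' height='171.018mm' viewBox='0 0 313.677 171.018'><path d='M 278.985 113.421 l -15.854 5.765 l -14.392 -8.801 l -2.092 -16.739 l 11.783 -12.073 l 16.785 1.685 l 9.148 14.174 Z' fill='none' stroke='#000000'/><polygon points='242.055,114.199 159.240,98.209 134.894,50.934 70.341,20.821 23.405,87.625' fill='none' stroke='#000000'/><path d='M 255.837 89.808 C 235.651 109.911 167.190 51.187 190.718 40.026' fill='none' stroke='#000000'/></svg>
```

G21
G90
G0 X278.985 Y57.597
M3 S770
G1 X263.131 Y51.832 F1248
G1 X248.739 Y60.633
G1 X246.647 Y77.372
G1 X258.430 Y89.445
G1 X275.215 Y87.760
G1 X284.363 Y73.586
G1 X278.985 Y57.597
G0 X242.055 Y56.819
M3 S770
G1 X159.240 Y72.809 F1248
G1 X134.894 Y120.084
G1 X70.341 Y150.197
G1 X23.405 Y83.393
G1 X242.055 Y56.819
G0 X255.837 Y81.210
M3 S770
G1 X246.278 Y77.120 F1248
G1 X233.838 Y78.938
G1 X220.158 Y85.184
G1 X206.885 Y94.377
G1 X195.660 Y105.035
G1 X188.128 Y115.678
G1 X185.933 Y124.824
G1 X190.718 Y130.992
M5
G0 X0.000 Y0.000

1 u = 1 mm; y_m = 171.018 − y.

[1] `<path>` regular polygon, #000000→cut S770 F1248: (278.985,57.597) → (263.131,51.832) → (248.739,60.633) → (246.647,77.372) → (258.430,89.445) → (275.215,87.760) → (284.363,73.586) → (278.985,57.597) (closed)

[2] `<polygon>` closed polygon, #000000→cut S770 F1248: (242.055,56.819) → (159.240,72.809) → (134.894,120.084) → (70.341,150.197) → (23.405,83.393) → (242.055,56.819) (closed)

[3] `<path>` cubic bezier, #000000→cut S770 F1248: (255.837,81.210) → (246.278,77.120) → (233.838,78.938) → (220.158,85.184) → (206.885,94.377) → (195.660,105.035) → (188.128,115.678) → (185.933,124.824) → (190.718,130.992)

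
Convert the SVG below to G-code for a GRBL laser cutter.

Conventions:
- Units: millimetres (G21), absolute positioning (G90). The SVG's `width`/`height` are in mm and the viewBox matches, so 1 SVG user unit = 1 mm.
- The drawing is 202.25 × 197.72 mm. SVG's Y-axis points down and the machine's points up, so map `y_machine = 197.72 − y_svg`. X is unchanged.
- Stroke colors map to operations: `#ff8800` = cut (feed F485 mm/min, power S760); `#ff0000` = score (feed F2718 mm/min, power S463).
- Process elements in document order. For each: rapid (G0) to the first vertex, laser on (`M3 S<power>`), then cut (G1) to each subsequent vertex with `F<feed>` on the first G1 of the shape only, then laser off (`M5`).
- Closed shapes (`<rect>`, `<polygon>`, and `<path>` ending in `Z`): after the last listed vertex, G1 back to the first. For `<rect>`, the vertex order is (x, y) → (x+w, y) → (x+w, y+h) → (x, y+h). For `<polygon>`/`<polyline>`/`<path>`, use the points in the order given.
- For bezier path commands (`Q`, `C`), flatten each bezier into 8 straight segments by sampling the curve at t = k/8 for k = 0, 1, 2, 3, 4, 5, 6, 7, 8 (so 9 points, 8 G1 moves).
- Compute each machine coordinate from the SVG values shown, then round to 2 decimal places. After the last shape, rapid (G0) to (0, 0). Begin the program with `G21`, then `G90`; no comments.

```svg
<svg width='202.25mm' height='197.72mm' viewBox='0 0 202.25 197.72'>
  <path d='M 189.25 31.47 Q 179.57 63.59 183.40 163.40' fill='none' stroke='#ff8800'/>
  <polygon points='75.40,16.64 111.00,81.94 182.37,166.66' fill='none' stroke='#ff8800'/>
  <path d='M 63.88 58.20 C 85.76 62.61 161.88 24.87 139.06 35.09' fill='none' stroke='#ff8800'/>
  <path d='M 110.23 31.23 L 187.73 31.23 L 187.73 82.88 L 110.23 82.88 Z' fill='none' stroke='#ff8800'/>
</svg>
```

G21
G90
G0 X189.25 Y166.25
M3 S760
G1 X187.04 Y157.16 F485
G1 X185.25 Y145.96
G1 X183.89 Y132.64
G1 X182.95 Y117.21
G1 X182.43 Y99.66
G1 X182.33 Y79.99
G1 X182.65 Y58.21
G1 X183.40 Y34.32
M5
G0 X75.40 Y181.08
M3 S760
G1 X111.00 Y115.78 F485
G1 X182.37 Y31.06
G1 X75.40 Y181.08
M5
G0 X63.88 Y139.52
M3 S760
G1 X74.33 Y139.67 F485
G1 X88.07 Y142.71
G1 X103.30 Y147.59
G1 X118.23 Y153.25
G1 X131.07 Y158.65
G1 X140.02 Y162.71
G1 X143.28 Y164.39
G1 X139.06 Y162.63
M5
G0 X110.23 Y166.49
M3 S760
G1 X187.73 Y166.49 F485
G1 X187.73 Y114.84
G1 X110.23 Y114.84
G1 X110.23 Y166.49
M5
G0 X0.00 Y0.00

viewBox `0 0 202.25 197.72` with mm width/height → 1 unit = 1 mm. Flip: y_m = 197.72 − y_svg.

**Shape 1** — `<path>` quadratic bezier, stroke `#ff8800` → cut (S760, F485). Control points (SVG): P0=(189.25,31.47), P1=(179.57,63.59), P2=(183.40,163.40); sampled at t=k/8. Machine vertices: (189.25,166.25) → (187.04,157.16) → (185.25,145.96) → (183.89,132.64) → (182.95,117.21) → (182.43,99.66) → (182.33,79.99) → (182.65,58.21) → (183.40,34.32). Open path.

**Shape 2** — `<polygon>` closed polygon, stroke `#ff8800` → cut (S760, F485). Machine vertices: (75.40,181.08) → (111.00,115.78) → (182.37,31.06) → (75.40,181.08). Closed: final G1 returns to the first vertex.

**Shape 3** — `<path>` cubic bezier, stroke `#ff8800` → cut (S760, F485). Control points (SVG): P0=(63.88,58.20), P1=(85.76,62.61), P2=(161.88,24.87), P3=(139.06,35.09); sampled at t=k/8. Machine vertices: (63.88,139.52) → (74.33,139.67) → (88.07,142.71) → (103.30,147.59) → (118.23,153.25) → (131.07,158.65) → (140.02,162.71) → (143.28,164.39) → (139.06,162.63). Open path.

**Shape 4** — `<path>` rectangle, stroke `#ff8800` → cut (S760, F485). Machine vertices: (110.23,166.49) → (187.73,166.49) → (187.73,114.84) → (110.23,114.84) → (110.23,166.49). Closed: final G1 returns to the first vertex.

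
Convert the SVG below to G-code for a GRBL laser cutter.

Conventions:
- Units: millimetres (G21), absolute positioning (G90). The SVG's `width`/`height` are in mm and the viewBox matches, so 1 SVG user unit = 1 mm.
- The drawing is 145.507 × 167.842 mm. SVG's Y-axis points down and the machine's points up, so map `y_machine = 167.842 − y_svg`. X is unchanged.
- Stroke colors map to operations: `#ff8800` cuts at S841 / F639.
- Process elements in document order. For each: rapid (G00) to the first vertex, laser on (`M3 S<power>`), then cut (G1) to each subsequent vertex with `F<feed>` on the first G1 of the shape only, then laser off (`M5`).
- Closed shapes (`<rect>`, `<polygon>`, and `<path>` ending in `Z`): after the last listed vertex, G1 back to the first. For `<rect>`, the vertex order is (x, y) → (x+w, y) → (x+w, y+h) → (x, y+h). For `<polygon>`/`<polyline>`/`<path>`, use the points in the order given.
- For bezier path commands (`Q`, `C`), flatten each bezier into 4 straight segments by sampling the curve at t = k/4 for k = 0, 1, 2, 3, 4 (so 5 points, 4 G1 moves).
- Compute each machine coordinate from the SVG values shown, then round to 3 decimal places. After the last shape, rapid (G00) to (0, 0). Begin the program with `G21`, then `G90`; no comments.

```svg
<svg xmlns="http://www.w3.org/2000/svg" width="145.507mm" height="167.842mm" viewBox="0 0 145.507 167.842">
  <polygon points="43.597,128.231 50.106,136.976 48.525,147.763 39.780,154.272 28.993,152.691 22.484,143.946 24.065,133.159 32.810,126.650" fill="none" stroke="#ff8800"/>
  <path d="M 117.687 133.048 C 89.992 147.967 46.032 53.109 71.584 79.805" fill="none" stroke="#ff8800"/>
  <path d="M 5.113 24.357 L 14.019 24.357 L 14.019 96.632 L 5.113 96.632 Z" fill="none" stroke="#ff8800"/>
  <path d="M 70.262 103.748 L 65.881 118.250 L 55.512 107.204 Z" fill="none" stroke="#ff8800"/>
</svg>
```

G21
G90
G00 X43.597 Y39.611
M3 S841
G1 X50.106 Y30.866 F639
G1 X48.525 Y20.079
G1 X39.780 Y13.570
G1 X28.993 Y15.151
G1 X22.484 Y23.896
G1 X24.065 Y34.683
G1 X32.810 Y41.192
G1 X43.597 Y39.611
M5
G00 X117.687 Y34.794
M3 S841
G1 X95.206 Y40.573 F639
G1 X74.668 Y65.832
G1 X64.113 Y88.882
G1 X71.584 Y88.037
M5
G00 X5.113 Y143.485
M3 S841
G1 X14.019 Y143.485 F639
G1 X14.019 Y71.210
G1 X5.113 Y71.210
G1 X5.113 Y143.485
M5
G00 X70.262 Y64.094
M3 S841
G1 X65.881 Y49.592 F639
G1 X55.512 Y60.638
G1 X70.262 Y64.094
M5
G00 X0.000 Y0.000

Since the viewBox matches the mm dimensions, user units are millimetres directly. The only transform is the Y-flip y_m = 167.842 − y_svg.

Shape 1 is a regular polygon drawn with `<polygon>`. Its stroke #ff8800 means cut at S841, F639. After flipping Y the toolpath is (43.597,39.611) → (50.106,30.866) → (48.525,20.079) → (39.780,13.570) → (28.993,15.151) → (22.484,23.896) → (24.065,34.683) → (32.810,41.192) → (43.597,39.611), returning to the start.

Shape 2 is a cubic bezier drawn with `<path>`. Its stroke #ff8800 means cut at S841, F639. After flipping Y the toolpath is (117.687,34.794) → (95.206,40.573) → (74.668,65.832) → (64.113,88.882) → (71.584,88.037).

Shape 3 is a rectangle drawn with `<path>`. Its stroke #ff8800 means cut at S841, F639. After flipping Y the toolpath is (5.113,143.485) → (14.019,143.485) → (14.019,71.210) → (5.113,71.210) → (5.113,143.485), returning to the start.

Shape 4 is a regular polygon drawn with `<path>`. Its stroke #ff8800 means cut at S841, F639. After flipping Y the toolpath is (70.262,64.094) → (65.881,49.592) → (55.512,60.638) → (70.262,64.094), returning to the start.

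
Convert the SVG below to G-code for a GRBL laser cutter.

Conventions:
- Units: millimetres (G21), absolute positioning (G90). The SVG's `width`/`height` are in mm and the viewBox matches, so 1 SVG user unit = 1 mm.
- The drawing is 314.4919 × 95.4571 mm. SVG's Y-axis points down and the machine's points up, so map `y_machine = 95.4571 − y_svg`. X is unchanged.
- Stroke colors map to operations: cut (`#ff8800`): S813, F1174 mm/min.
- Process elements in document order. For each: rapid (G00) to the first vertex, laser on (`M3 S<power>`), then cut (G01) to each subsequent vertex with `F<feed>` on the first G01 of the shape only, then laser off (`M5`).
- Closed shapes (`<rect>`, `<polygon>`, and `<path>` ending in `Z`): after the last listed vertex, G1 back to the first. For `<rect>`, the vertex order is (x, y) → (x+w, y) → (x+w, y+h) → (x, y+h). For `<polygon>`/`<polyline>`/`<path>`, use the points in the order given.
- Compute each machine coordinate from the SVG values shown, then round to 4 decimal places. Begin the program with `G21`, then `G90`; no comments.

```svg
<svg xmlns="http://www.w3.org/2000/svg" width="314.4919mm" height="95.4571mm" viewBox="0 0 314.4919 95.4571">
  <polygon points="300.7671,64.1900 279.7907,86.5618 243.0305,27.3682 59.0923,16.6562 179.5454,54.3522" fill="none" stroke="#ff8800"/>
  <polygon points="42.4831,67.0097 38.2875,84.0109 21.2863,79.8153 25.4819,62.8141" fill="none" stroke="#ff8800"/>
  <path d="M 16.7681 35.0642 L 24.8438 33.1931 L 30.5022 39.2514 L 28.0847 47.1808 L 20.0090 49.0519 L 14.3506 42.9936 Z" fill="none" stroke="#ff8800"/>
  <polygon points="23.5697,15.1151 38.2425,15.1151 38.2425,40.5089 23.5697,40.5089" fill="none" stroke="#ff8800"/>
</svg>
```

G21
G90
G00 X300.7671 Y31.2671
M3 S813
G01 X279.7907 Y8.8953 F1174
G01 X243.0305 Y68.0889
G01 X59.0923 Y78.8009
G01 X179.5454 Y41.1049
G01 X300.7671 Y31.2671
M5
G00 X42.4831 Y28.4474
M3 S813
G01 X38.2875 Y11.4462 F1174
G01 X21.2863 Y15.6418
G01 X25.4819 Y32.6430
G01 X42.4831 Y28.4474
M5
G00 X16.7681 Y60.3929
M3 S813
G01 X24.8438 Y62.2640 F1174
G01 X30.5022 Y56.2057
G01 X28.0847 Y48.2763
G01 X20.0090 Y46.4052
G01 X14.3506 Y52.4635
G01 X16.7681 Y60.3929
M5
G00 X23.5697 Y80.3420
M3 S813
G01 X38.2425 Y80.3420 F1174
G01 X38.2425 Y54.9482
G01 X23.5697 Y54.9482
G01 X23.5697 Y80.3420
M5

1 u = 1 mm; y_m = 95.4571 − y.

[1] `<polygon>` closed polygon, #ff8800→cut S813 F1174: (300.7671,31.2671) → (279.7907,8.8953) → (243.0305,68.0889) → (59.0923,78.8009) → (179.5454,41.1049) → (300.7671,31.2671) (closed)

[2] `<polygon>` regular polygon, #ff8800→cut S813 F1174: (42.4831,28.4474) → (38.2875,11.4462) → (21.2863,15.6418) → (25.4819,32.6430) → (42.4831,28.4474) (closed)

[3] `<path>` regular polygon, #ff8800→cut S813 F1174: (16.7681,60.3929) → (24.8438,62.2640) → (30.5022,56.2057) → (28.0847,48.2763) → (20.0090,46.4052) → (14.3506,52.4635) → (16.7681,60.3929) (closed)

[4] `<polygon>` rectangle, #ff8800→cut S813 F1174: (23.5697,80.3420) → (38.2425,80.3420) → (38.2425,54.9482) → (23.5697,54.9482) → (23.5697,80.3420) (closed)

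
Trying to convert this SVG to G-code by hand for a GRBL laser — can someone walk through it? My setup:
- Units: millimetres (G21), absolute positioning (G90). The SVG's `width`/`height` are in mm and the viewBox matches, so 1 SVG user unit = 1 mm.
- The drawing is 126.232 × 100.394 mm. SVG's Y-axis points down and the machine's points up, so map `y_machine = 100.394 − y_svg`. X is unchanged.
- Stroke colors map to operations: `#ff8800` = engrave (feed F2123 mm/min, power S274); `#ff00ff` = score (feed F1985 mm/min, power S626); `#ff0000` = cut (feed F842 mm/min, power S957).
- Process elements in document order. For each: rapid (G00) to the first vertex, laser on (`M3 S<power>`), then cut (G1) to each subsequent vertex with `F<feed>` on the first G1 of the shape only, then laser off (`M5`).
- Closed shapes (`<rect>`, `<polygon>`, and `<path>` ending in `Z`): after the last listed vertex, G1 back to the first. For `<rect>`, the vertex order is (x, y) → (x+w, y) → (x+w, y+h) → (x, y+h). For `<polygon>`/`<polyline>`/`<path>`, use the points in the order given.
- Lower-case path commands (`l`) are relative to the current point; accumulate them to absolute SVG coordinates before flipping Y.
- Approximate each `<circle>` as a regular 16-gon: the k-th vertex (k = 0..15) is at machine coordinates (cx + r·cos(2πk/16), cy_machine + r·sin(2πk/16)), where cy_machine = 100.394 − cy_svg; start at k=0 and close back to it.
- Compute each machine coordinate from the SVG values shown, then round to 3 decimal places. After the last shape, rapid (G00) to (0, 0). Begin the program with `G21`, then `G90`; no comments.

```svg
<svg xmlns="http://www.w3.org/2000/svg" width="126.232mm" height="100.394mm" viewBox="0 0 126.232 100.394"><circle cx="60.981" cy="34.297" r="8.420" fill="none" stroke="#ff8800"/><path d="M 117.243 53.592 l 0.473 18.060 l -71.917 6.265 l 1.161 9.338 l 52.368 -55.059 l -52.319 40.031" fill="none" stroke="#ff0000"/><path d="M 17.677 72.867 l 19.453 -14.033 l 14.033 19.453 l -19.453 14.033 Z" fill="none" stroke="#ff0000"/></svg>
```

1 u = 1 mm; y_m = 100.394 − y.

[1] `<circle>` circle, #ff8800→engrave S274 F2123: (69.401,66.097) → (68.760,69.319) → (66.935,72.051) → (64.203,73.876) → (60.981,74.517) → (57.759,73.876) → (55.027,72.051) → (53.202,69.319) → (52.561,66.097) → (53.202,62.875) → (55.027,60.143) → (57.759,58.318) → (60.981,57.677) → (64.203,58.318) → (66.935,60.143) → (68.760,62.875) → (69.401,66.097) (closed)

[2] `<path>` open polyline, #ff0000→cut S957 F842: (117.243,46.802) → (117.716,28.742) → (45.799,22.477) → (46.960,13.139) → (99.328,68.198) → (47.009,28.167)

[3] `<path>` regular polygon, #ff0000→cut S957 F842: (17.677,27.527) → (37.130,41.560) → (51.163,22.107) → (31.710,8.074) → (17.677,27.527) (closed)

G21
G90
G00 X69.401 Y66.097
M3 S274
G1 X68.760 Y69.319 F2123
G1 X66.935 Y72.051
G1 X64.203 Y73.876
G1 X60.981 Y74.517
G1 X57.759 Y73.876
G1 X55.027 Y72.051
G1 X53.202 Y69.319
G1 X52.561 Y66.097
G1 X53.202 Y62.875
G1 X55.027 Y60.143
G1 X57.759 Y58.318
G1 X60.981 Y57.677
G1 X64.203 Y58.318
G1 X66.935 Y60.143
G1 X68.760 Y62.875
G1 X69.401 Y66.097
M5
G00 X117.243 Y46.802
M3 S957
G1 X117.716 Y28.742 F842
G1 X45.799 Y22.477
G1 X46.960 Y13.139
G1 X99.328 Y68.198
G1 X47.009 Y28.167
M5
G00 X17.677 Y27.527
M3 S957
G1 X37.130 Y41.560 F842
G1 X51.163 Y22.107
G1 X31.710 Y8.074
G1 X17.677 Y27.527
M5
G00 X0.000 Y0.000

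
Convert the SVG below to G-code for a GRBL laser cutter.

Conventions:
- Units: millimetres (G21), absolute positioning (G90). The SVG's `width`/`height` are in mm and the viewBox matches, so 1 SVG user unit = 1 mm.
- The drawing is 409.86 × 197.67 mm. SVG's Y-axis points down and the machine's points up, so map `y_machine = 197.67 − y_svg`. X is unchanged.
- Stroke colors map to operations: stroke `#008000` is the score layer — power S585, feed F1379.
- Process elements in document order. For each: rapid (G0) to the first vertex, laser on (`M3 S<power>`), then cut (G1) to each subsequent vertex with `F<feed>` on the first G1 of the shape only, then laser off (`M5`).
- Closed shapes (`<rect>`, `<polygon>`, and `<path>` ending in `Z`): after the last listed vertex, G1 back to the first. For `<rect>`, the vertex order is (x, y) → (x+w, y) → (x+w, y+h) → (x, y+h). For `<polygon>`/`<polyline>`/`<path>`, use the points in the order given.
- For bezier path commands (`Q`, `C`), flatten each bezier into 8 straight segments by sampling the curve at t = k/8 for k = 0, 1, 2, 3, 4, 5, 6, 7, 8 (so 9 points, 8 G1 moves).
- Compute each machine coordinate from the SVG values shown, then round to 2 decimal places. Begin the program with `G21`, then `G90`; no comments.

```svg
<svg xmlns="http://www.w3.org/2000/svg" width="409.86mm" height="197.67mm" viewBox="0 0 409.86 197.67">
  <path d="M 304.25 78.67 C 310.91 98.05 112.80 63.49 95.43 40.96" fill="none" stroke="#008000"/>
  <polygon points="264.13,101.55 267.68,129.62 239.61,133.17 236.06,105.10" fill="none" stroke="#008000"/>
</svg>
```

1 u = 1 mm; y_m = 197.67 − y.

[1] `<path>` cubic bezier, #008000→score S585 F1379: (304.25,119.00) → (297.90,114.13) → (276.87,113.55) → (245.68,116.47) → (208.85,122.14) → (170.89,129.77) → (136.32,138.59) → (109.66,147.83) → (95.43,156.71)

[2] `<polygon>` regular polygon, #008000→score S585 F1379: (264.13,96.12) → (267.68,68.05) → (239.61,64.50) → (236.06,92.57) → (264.13,96.12) (closed)

G21
G90
G0 X304.25 Y119.00
M3 S585
G1 X297.90 Y114.13 F1379
G1 X276.87 Y113.55
G1 X245.68 Y116.47
G1 X208.85 Y122.14
G1 X170.89 Y129.77
G1 X136.32 Y138.59
G1 X109.66 Y147.83
G1 X95.43 Y156.71
M5
G0 X264.13 Y96.12
M3 S585
G1 X267.68 Y68.05 F1379
G1 X239.61 Y64.50
G1 X236.06 Y92.57
G1 X264.13 Y96.12
M5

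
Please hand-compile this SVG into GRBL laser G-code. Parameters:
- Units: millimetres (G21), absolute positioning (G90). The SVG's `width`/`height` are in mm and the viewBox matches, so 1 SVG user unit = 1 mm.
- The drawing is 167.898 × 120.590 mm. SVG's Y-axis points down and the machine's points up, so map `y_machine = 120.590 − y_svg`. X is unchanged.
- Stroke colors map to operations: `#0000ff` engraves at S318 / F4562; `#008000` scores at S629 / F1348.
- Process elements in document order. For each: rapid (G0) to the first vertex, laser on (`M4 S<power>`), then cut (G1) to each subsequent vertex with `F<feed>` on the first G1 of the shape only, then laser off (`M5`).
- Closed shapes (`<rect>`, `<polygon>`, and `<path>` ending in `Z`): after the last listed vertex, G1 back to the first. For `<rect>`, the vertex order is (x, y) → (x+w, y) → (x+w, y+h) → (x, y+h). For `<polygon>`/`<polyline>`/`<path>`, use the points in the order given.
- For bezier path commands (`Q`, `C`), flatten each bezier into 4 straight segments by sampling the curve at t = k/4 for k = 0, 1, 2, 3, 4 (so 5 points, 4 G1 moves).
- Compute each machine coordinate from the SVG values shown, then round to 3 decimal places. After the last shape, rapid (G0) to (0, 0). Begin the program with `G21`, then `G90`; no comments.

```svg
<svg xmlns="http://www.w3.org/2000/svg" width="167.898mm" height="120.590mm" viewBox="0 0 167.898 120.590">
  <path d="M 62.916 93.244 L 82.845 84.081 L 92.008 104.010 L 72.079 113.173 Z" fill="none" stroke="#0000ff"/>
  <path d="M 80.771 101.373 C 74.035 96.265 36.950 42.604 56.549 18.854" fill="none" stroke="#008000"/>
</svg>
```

G21
G90
G0 X62.916 Y27.346
M4 S318
G1 X82.845 Y36.509 F4562
G1 X92.008 Y16.580
G1 X72.079 Y7.417
G1 X62.916 Y27.346
M5
G0 X80.771 Y19.217
M4 S629
G1 X71.388 Y30.926 F1348
G1 X58.784 Y53.486
G1 X51.118 Y79.541
G1 X56.549 Y101.736
M5
G0 X0.000 Y0.000

Since the viewBox matches the mm dimensions, user units are millimetres directly. The only transform is the Y-flip y_m = 120.590 − y_svg.

Shape 1 is a regular polygon drawn with `<path>`. Its stroke #0000ff means engrave at S318, F4562. After flipping Y the toolpath is (62.916,27.346) → (82.845,36.509) → (92.008,16.580) → (72.079,7.417) → (62.916,27.346), returning to the start.

Shape 2 is a cubic bezier drawn with `<path>`. Its stroke #008000 means score at S629, F1348. After flipping Y the toolpath is (80.771,19.217) → (71.388,30.926) → (58.784,53.486) → (51.118,79.541) → (56.549,101.736).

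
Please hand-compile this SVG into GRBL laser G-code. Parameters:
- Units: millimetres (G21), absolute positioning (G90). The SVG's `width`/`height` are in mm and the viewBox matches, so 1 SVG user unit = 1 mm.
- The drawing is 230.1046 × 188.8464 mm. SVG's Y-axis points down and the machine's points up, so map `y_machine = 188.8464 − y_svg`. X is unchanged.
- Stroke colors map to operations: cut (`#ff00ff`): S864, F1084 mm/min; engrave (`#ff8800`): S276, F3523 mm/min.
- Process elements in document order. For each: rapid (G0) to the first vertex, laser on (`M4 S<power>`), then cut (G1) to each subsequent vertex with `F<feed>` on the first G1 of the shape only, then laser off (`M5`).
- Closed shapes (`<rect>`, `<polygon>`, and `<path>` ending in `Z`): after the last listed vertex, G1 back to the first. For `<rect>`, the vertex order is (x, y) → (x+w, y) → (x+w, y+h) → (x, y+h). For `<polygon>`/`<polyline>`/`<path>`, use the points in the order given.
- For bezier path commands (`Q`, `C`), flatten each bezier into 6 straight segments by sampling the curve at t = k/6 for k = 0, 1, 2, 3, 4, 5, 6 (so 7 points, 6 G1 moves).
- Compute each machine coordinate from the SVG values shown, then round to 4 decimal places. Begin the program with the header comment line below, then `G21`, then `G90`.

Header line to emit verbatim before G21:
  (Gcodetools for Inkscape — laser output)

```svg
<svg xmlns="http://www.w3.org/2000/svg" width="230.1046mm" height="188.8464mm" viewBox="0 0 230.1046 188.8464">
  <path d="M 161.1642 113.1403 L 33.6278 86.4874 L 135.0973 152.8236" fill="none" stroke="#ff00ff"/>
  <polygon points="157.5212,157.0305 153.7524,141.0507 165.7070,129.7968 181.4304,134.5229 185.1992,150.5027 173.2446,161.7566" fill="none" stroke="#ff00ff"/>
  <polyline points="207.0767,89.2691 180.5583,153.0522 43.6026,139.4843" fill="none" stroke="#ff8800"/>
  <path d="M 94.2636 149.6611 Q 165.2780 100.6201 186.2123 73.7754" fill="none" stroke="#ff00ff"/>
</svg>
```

Since the viewBox matches the mm dimensions, user units are millimetres directly. The only transform is the Y-flip y_m = 188.8464 − y_svg.

Shape 1 is a open polyline drawn with `<path>`. Its stroke #ff00ff means cut at S864, F1084. After flipping Y the toolpath is (161.1642,75.7061) → (33.6278,102.3590) → (135.0973,36.0228).

Shape 2 is a regular polygon drawn with `<polygon>`. Its stroke #ff00ff means cut at S864, F1084. After flipping Y the toolpath is (157.5212,31.8159) → (153.7524,47.7957) → (165.7070,59.0496) → (181.4304,54.3235) → (185.1992,38.3437) → (173.2446,27.0898) → (157.5212,31.8159), returning to the start.

Shape 3 is a open polyline drawn with `<polyline>`. Its stroke #ff8800 means engrave at S276, F3523. After flipping Y the toolpath is (207.0767,99.5773) → (180.5583,35.7942) → (43.6026,49.3621).

Shape 4 is a quadratic bezier drawn with `<path>`. Its stroke #ff00ff means cut at S864, F1084. After flipping Y the toolpath is (94.2636,39.1853) → (116.5440,54.9157) → (136.0421,69.4130) → (152.7580,82.6772) → (166.6916,94.7083) → (177.8431,105.5062) → (186.2123,115.0710).

(Gcodetools for Inkscape — laser output)
G21
G90
G0 X161.1642 Y75.7061
M4 S864
G1 X33.6278 Y102.3590 F1084
G1 X135.0973 Y36.0228
M5
G0 X157.5212 Y31.8159
M4 S864
G1 X153.7524 Y47.7957 F1084
G1 X165.7070 Y59.0496
G1 X181.4304 Y54.3235
G1 X185.1992 Y38.3437
G1 X173.2446 Y27.0898
G1 X157.5212 Y31.8159
M5
G0 X207.0767 Y99.5773
M4 S276
G1 X180.5583 Y35.7942 F3523
G1 X43.6026 Y49.3621
M5
G0 X94.2636 Y39.1853
M4 S864
G1 X116.5440 Y54.9157 F1084
G1 X136.0421 Y69.4130
G1 X152.7580 Y82.6772
G1 X166.6916 Y94.7083
G1 X177.8431 Y105.5062
G1 X186.2123 Y115.0710
M5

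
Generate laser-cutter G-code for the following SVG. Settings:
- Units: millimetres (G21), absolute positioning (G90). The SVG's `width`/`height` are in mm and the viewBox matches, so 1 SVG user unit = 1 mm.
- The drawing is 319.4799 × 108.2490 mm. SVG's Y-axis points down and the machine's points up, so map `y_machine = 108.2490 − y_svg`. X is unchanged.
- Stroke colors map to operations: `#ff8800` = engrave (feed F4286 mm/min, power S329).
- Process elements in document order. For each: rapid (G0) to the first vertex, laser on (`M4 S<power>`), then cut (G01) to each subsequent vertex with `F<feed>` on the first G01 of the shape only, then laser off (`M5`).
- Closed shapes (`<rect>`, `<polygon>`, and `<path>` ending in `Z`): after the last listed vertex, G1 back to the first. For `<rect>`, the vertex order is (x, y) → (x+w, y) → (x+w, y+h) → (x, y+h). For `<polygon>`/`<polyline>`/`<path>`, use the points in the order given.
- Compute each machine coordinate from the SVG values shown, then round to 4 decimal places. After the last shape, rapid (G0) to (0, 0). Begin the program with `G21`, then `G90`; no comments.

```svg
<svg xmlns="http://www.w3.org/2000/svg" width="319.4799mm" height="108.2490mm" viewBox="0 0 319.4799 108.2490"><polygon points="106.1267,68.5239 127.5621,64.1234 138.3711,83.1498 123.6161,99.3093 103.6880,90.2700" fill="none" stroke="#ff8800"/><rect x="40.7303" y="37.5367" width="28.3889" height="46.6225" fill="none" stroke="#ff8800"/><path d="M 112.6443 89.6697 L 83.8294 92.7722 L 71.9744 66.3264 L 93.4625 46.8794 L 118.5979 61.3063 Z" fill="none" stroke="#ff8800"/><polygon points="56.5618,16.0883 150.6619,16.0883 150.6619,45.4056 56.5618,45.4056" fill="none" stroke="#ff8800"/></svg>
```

viewBox `0 0 319.4799 108.2490` with mm width/height → 1 unit = 1 mm. Flip: y_m = 108.2490 − y_svg.

**Shape 1** — `<polygon>` regular polygon, stroke `#ff8800` → engrave (S329, F4286). Machine vertices: (106.1267,39.7251) → (127.5621,44.1256) → (138.3711,25.0992) → (123.6161,8.9397) → (103.6880,17.9790) → (106.1267,39.7251). Closed: final G1 returns to the first vertex.

**Shape 2** — `<rect>` rectangle, stroke `#ff8800` → engrave (S329, F4286). Machine vertices: (40.7303,70.7123) → (69.1192,70.7123) → (69.1192,24.0898) → (40.7303,24.0898) → (40.7303,70.7123). Closed: final G1 returns to the first vertex.

**Shape 3** — `<path>` regular polygon, stroke `#ff8800` → engrave (S329, F4286). Machine vertices: (112.6443,18.5793) → (83.8294,15.4768) → (71.9744,41.9226) → (93.4625,61.3696) → (118.5979,46.9427) → (112.6443,18.5793). Closed: final G1 returns to the first vertex.

**Shape 4** — `<polygon>` rectangle, stroke `#ff8800` → engrave (S329, F4286). Machine vertices: (56.5618,92.1607) → (150.6619,92.1607) → (150.6619,62.8434) → (56.5618,62.8434) → (56.5618,92.1607). Closed: final G1 returns to the first vertex.

G21
G90
G0 X106.1267 Y39.7251
M4 S329
G01 X127.5621 Y44.1256 F4286
G01 X138.3711 Y25.0992
G01 X123.6161 Y8.9397
G01 X103.6880 Y17.9790
G01 X106.1267 Y39.7251
M5
G0 X40.7303 Y70.7123
M4 S329
G01 X69.1192 Y70.7123 F4286
G01 X69.1192 Y24.0898
G01 X40.7303 Y24.0898
G01 X40.7303 Y70.7123
M5
G0 X112.6443 Y18.5793
M4 S329
G01 X83.8294 Y15.4768 F4286
G01 X71.9744 Y41.9226
G01 X93.4625 Y61.3696
G01 X118.5979 Y46.9427
G01 X112.6443 Y18.5793
M5
G0 X56.5618 Y92.1607
M4 S329
G01 X150.6619 Y92.1607 F4286
G01 X150.6619 Y62.8434
G01 X56.5618 Y62.8434
G01 X56.5618 Y92.1607
M5
G0 X0.0000 Y0.0000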